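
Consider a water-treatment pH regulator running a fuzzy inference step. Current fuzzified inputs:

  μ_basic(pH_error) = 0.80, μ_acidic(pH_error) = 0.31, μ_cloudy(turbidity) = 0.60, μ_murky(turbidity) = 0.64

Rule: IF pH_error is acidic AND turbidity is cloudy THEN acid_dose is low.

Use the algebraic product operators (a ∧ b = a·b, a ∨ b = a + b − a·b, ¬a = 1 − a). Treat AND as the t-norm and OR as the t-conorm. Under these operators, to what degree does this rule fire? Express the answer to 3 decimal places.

firing strength: acidic=0.31, cloudy=0.60; AND[a·b] → w = 0.1860

0.186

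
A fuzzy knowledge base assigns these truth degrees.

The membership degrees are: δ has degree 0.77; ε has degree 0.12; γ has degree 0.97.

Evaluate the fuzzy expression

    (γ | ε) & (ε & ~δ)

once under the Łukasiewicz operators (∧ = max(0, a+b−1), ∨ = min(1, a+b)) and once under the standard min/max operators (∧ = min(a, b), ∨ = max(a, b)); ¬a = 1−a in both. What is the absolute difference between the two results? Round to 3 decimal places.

0.120

Under Łukasiewicz:
  γ | ε = min(1, a+b) on (0.97, 0.12) = 1.00
  ~δ = 1 − 0.77 = 0.23
  ε & ~δ = max(0, a+b−1) on (0.12, 0.23) = 0.00
  (γ | ε) & (ε & ~δ) = max(0, a+b−1) on (1.00, 0.00) = 0.00
  → value = 0.0000
Under standard min/max:
  γ | ε = max(a, b) on (0.97, 0.12) = 0.97
  ~δ = 1 − 0.77 = 0.23
  ε & ~δ = min(a, b) on (0.12, 0.23) = 0.12
  (γ | ε) & (ε & ~δ) = min(a, b) on (0.97, 0.12) = 0.12
  → value = 0.1200
|0.0000 − 0.1200| = 0.120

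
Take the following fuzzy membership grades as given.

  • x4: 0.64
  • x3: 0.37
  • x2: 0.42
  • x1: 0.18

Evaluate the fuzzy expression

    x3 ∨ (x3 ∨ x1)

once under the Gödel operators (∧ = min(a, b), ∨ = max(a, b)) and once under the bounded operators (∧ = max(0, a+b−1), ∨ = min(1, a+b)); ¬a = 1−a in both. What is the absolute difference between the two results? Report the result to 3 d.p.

Under Gödel:
  x3 ∨ x1 = max(a, b) on (0.37, 0.18) = 0.37
  x3 ∨ (x3 ∨ x1) = max(a, b) on (0.37, 0.37) = 0.37
  → value = 0.3700
Under bounded:
  x3 ∨ x1 = min(1, a+b) on (0.37, 0.18) = 0.55
  x3 ∨ (x3 ∨ x1) = min(1, a+b) on (0.37, 0.55) = 0.92
  → value = 0.9200
|0.3700 − 0.9200| = 0.550

0.550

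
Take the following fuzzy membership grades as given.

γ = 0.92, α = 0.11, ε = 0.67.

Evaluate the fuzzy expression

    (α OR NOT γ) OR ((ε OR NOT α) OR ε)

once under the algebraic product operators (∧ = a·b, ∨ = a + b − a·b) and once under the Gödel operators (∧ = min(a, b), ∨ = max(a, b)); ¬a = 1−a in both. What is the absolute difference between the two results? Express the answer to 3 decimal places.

Under algebraic product:
  NOT γ = 1 − 0.9200 = 0.0800
  α OR NOT γ = a + b − a·b on (0.1100, 0.0800) = 0.1812
  NOT α = 1 − 0.1100 = 0.8900
  ε OR NOT α = a + b − a·b on (0.6700, 0.8900) = 0.9637
  (ε OR NOT α) OR ε = a + b − a·b on (0.9637, 0.6700) = 0.9880
  (α OR NOT γ) OR ((ε OR NOT α) OR ε) = a + b − a·b on (0.1812, 0.9880) = 0.9902
  → value = 0.9902
Under Gödel:
  NOT γ = 1 − 0.92 = 0.08
  α OR NOT γ = max(a, b) on (0.11, 0.08) = 0.11
  NOT α = 1 − 0.11 = 0.89
  ε OR NOT α = max(a, b) on (0.67, 0.89) = 0.89
  (ε OR NOT α) OR ε = max(a, b) on (0.89, 0.67) = 0.89
  (α OR NOT γ) OR ((ε OR NOT α) OR ε) = max(a, b) on (0.11, 0.89) = 0.89
  → value = 0.8900
|0.9902 − 0.8900| = 0.100

0.100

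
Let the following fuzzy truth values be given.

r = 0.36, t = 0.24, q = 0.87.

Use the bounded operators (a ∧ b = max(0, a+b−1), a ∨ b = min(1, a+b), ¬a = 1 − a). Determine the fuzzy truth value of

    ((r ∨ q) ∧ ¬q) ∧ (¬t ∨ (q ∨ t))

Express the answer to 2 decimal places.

0.13

r ∨ q = min(1, a+b) on (0.36, 0.87) = 1.00
¬q = 1 − 0.87 = 0.13
(r ∨ q) ∧ ¬q = max(0, a+b−1) on (1.00, 0.13) = 0.13
¬t = 1 − 0.24 = 0.76
q ∨ t = min(1, a+b) on (0.87, 0.24) = 1.00
¬t ∨ (q ∨ t) = min(1, a+b) on (0.76, 1.00) = 1.00
((r ∨ q) ∧ ¬q) ∧ (¬t ∨ (q ∨ t)) = max(0, a+b−1) on (0.13, 1.00) = 0.13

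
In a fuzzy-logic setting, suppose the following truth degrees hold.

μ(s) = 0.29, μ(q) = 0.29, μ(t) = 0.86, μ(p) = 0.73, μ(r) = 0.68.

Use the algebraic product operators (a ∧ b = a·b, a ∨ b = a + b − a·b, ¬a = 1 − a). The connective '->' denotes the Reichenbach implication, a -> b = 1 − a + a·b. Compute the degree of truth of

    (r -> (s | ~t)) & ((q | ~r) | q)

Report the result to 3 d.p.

~t = 1 − 0.8600 = 0.1400
s | ~t = a + b − a·b on (0.2900, 0.1400) = 0.3894
r -> (s | ~t)  [Reichenbach: 1 − a + a·b] with a=0.6800, b=0.3894 → 0.5848
~r = 1 − 0.6800 = 0.3200
q | ~r = a + b − a·b on (0.2900, 0.3200) = 0.5172
(q | ~r) | q = a + b − a·b on (0.5172, 0.2900) = 0.6572
(r -> (s | ~t)) & ((q | ~r) | q) = a·b on (0.5848, 0.6572) = 0.3843

0.384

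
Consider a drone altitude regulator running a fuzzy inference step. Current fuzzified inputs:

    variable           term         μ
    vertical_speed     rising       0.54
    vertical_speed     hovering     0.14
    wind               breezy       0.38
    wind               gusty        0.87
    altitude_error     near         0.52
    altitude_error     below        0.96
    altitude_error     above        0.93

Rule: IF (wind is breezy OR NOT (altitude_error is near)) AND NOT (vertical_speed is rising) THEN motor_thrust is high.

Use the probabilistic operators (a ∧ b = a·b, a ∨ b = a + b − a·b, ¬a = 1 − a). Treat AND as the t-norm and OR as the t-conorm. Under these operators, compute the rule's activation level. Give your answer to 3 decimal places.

firing strength: (breezy=0.38 OR ¬near=1−0.52=0.48) = 0.6776; AND[a·b] with ¬rising=1−0.54=0.46 → w = 0.3117

0.312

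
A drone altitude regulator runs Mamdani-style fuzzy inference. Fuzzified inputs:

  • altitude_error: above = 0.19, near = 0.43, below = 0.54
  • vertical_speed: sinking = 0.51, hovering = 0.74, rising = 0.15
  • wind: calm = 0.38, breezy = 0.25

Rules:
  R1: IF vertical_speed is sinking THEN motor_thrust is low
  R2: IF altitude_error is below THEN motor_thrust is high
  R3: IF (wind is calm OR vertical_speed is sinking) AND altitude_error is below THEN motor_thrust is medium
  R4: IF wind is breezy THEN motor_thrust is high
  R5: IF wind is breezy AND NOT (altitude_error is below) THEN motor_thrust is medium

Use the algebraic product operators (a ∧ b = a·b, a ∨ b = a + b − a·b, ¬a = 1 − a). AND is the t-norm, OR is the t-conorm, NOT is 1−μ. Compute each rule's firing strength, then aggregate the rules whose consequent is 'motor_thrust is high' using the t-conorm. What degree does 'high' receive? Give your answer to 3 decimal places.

0.655

R1: sinking=0.51 → w = 0.5100
R2: below=0.54 → w = 0.5400
R3: (calm=0.38 OR sinking=0.51) = 0.6962; AND[a·b] with below=0.54 → w = 0.3759
R4: breezy=0.25 → w = 0.2500
R5: breezy=0.25, ¬below=1−0.54=0.46; AND[a·b] → w = 0.1150
Rules with consequent 'high': {R2, R4} → strengths 0.5400, 0.2500
Aggregate via t-conorm [a + b − a·b]: 0.6550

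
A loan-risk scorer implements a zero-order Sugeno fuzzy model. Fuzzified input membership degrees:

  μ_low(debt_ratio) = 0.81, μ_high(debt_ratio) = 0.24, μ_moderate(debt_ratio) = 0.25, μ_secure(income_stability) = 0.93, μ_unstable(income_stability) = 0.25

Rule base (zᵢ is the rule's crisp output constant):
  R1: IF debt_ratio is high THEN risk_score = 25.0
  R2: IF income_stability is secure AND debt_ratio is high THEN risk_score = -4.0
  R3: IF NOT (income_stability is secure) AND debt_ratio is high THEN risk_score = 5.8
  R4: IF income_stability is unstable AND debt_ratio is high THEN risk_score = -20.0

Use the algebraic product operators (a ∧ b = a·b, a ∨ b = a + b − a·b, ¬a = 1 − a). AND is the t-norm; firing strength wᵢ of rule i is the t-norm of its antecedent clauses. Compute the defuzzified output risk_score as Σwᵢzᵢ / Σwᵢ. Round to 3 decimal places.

7.416

R1 (z=25.0): high=0.24 → w = 0.2400
R2 (z=-4.0): secure=0.93, high=0.24; AND[a·b] → w = 0.2232
R3 (z=5.8): ¬secure=1−0.93=0.07, high=0.24; AND[a·b] → w = 0.0168
R4 (z=-20.0): unstable=0.25, high=0.24; AND[a·b] → w = 0.0600
Weighted average = (0.2400·25.0 + 0.2232·-4.0 + 0.0168·5.8 + 0.0600·-20.0) / (0.2400 + 0.2232 + 0.0168 + 0.0600)
  = 4.0046 / 0.5400 = 7.416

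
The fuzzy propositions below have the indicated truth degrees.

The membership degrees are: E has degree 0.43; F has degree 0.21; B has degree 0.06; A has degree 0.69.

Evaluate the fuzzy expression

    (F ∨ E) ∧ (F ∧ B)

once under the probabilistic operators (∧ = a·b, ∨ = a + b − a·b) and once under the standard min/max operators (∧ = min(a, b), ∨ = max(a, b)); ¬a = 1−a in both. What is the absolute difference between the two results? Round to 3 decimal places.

0.053

Under probabilistic:
  F ∨ E = a + b − a·b on (0.2100, 0.4300) = 0.5497
  F ∧ B = a·b on (0.2100, 0.0600) = 0.0126
  (F ∨ E) ∧ (F ∧ B) = a·b on (0.5497, 0.0126) = 0.0069
  → value = 0.0069
Under standard min/max:
  F ∨ E = max(a, b) on (0.21, 0.43) = 0.43
  F ∧ B = min(a, b) on (0.21, 0.06) = 0.06
  (F ∨ E) ∧ (F ∧ B) = min(a, b) on (0.43, 0.06) = 0.06
  → value = 0.0600
|0.0069 − 0.0600| = 0.053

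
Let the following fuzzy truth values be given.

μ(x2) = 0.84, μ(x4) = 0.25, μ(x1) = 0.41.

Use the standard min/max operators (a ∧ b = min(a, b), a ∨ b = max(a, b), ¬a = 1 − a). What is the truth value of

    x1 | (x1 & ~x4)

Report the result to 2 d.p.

~x4 = 1 − 0.25 = 0.75
x1 & ~x4 = min(a, b) on (0.41, 0.75) = 0.41
x1 | (x1 & ~x4) = max(a, b) on (0.41, 0.41) = 0.41

0.41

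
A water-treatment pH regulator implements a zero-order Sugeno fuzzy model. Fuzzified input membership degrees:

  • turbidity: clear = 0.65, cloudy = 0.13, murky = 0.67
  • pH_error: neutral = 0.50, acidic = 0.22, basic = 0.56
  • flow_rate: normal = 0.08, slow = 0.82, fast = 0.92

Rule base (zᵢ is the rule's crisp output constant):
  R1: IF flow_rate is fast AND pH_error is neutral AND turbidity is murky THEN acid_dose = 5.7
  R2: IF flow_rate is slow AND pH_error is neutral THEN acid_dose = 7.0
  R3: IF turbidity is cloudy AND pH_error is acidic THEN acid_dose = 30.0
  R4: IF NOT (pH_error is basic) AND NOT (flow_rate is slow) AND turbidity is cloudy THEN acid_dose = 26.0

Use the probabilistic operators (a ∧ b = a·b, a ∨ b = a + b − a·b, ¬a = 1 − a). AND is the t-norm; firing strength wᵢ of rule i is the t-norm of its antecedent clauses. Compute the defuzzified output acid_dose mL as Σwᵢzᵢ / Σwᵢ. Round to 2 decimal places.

R1 (z=5.7): fast=0.92, neutral=0.50, murky=0.67; AND[a·b] → w = 0.3082
R2 (z=7.0): slow=0.82, neutral=0.50; AND[a·b] → w = 0.4100
R3 (z=30.0): cloudy=0.13, acidic=0.22; AND[a·b] → w = 0.0286
R4 (z=26.0): ¬basic=1−0.56=0.44, ¬slow=1−0.82=0.18, cloudy=0.13; AND[a·b] → w = 0.0103
Weighted average = (0.3082·5.7 + 0.4100·7.0 + 0.0286·30.0 + 0.0103·26.0) / (0.3082 + 0.4100 + 0.0286 + 0.0103)
  = 5.7524 / 0.7571 = 7.60

7.60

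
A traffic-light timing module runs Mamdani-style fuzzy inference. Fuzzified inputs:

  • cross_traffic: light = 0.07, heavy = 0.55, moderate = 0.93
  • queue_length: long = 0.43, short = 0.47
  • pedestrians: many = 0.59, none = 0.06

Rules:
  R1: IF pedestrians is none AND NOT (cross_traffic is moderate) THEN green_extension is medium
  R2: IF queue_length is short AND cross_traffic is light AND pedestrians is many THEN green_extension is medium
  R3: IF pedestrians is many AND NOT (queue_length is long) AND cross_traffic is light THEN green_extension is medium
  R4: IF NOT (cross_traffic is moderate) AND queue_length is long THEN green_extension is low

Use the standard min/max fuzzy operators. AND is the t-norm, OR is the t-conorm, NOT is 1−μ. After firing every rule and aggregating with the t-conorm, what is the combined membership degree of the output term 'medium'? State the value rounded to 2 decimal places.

0.07

R1: none=0.06, ¬moderate=1−0.93=0.07; AND[min(a, b)] → w = 0.06
R2: short=0.47, light=0.07, many=0.59; AND[min(a, b)] → w = 0.07
R3: many=0.59, ¬long=1−0.43=0.57, light=0.07; AND[min(a, b)] → w = 0.07
R4: ¬moderate=1−0.93=0.07, long=0.43; AND[min(a, b)] → w = 0.07
Rules with consequent 'medium': {R1, R2, R3} → strengths 0.06, 0.07, 0.07
Aggregate via t-conorm [max(a, b)]: 0.07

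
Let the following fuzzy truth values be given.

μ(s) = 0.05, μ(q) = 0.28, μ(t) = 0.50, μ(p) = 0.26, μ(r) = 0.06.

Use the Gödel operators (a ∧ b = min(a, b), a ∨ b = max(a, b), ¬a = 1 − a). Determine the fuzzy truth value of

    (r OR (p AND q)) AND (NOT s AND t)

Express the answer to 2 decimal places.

0.26

p AND q = min(a, b) on (0.26, 0.28) = 0.26
r OR (p AND q) = max(a, b) on (0.06, 0.26) = 0.26
NOT s = 1 − 0.05 = 0.95
NOT s AND t = min(a, b) on (0.95, 0.50) = 0.50
(r OR (p AND q)) AND (NOT s AND t) = min(a, b) on (0.26, 0.50) = 0.26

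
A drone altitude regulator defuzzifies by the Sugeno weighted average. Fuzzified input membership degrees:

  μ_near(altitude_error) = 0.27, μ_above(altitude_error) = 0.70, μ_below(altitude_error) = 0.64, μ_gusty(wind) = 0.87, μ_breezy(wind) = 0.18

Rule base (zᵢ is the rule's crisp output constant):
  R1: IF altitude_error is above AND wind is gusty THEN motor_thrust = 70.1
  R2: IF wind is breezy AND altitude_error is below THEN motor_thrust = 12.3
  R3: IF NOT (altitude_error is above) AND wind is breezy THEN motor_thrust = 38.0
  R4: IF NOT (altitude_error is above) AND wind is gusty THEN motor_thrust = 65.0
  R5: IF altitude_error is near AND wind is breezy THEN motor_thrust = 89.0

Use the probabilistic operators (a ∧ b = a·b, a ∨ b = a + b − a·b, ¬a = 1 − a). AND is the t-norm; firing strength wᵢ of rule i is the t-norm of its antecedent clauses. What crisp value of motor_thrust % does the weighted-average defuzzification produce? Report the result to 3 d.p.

62.006

R1 (z=70.1): above=0.70, gusty=0.87; AND[a·b] → w = 0.6090
R2 (z=12.3): breezy=0.18, below=0.64; AND[a·b] → w = 0.1152
R3 (z=38.0): ¬above=1−0.70=0.30, breezy=0.18; AND[a·b] → w = 0.0540
R4 (z=65.0): ¬above=1−0.70=0.30, gusty=0.87; AND[a·b] → w = 0.2610
R5 (z=89.0): near=0.27, breezy=0.18; AND[a·b] → w = 0.0486
Weighted average = (0.6090·70.1 + 0.1152·12.3 + 0.0540·38.0 + 0.2610·65.0 + 0.0486·89.0) / (0.6090 + 0.1152 + 0.0540 + 0.2610 + 0.0486)
  = 67.4503 / 1.0878 = 62.006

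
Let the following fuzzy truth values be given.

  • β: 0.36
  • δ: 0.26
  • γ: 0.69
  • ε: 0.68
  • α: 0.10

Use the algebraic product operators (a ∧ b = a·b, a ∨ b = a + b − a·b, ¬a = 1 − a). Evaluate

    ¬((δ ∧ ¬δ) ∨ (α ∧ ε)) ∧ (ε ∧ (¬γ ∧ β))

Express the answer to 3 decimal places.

0.057

¬δ = 1 − 0.2600 = 0.7400
δ ∧ ¬δ = a·b on (0.2600, 0.7400) = 0.1924
α ∧ ε = a·b on (0.1000, 0.6800) = 0.0680
(δ ∧ ¬δ) ∨ (α ∧ ε) = a + b − a·b on (0.1924, 0.0680) = 0.2473
¬((δ ∧ ¬δ) ∨ (α ∧ ε)) = 1 − 0.2473 = 0.7527
¬γ = 1 − 0.6900 = 0.3100
¬γ ∧ β = a·b on (0.3100, 0.3600) = 0.1116
ε ∧ (¬γ ∧ β) = a·b on (0.6800, 0.1116) = 0.0759
¬((δ ∧ ¬δ) ∨ (α ∧ ε)) ∧ (ε ∧ (¬γ ∧ β)) = a·b on (0.7527, 0.0759) = 0.0571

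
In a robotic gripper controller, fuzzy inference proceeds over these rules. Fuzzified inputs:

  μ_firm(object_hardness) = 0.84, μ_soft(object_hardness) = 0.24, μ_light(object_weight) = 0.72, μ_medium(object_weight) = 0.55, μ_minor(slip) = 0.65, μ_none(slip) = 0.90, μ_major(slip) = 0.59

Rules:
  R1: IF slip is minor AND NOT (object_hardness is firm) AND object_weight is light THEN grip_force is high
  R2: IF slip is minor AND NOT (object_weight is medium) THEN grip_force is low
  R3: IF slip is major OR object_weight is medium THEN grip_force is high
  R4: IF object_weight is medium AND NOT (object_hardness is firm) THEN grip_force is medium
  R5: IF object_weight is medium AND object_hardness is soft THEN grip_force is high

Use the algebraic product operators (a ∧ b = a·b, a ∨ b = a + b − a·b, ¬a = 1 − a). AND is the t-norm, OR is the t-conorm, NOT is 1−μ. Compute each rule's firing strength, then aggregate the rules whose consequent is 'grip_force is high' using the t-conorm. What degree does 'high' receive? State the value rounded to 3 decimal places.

R1: minor=0.65, ¬firm=1−0.84=0.16, light=0.72; AND[a·b] → w = 0.0749
R2: minor=0.65, ¬medium=1−0.55=0.45; AND[a·b] → w = 0.2925
R3: major=0.59, medium=0.55; OR[a + b − a·b] → w = 0.8155
R4: medium=0.55, ¬firm=1−0.84=0.16; AND[a·b] → w = 0.0880
R5: medium=0.55, soft=0.24; AND[a·b] → w = 0.1320
Rules with consequent 'high': {R1, R3, R5} → strengths 0.0749, 0.8155, 0.1320
Aggregate via t-conorm [a + b − a·b]: 0.8518

0.852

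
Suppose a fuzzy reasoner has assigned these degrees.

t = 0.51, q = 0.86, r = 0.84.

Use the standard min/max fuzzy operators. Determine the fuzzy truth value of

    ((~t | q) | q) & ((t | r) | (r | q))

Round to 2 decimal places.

0.86

~t = 1 − 0.51 = 0.49
~t | q = max(a, b) on (0.49, 0.86) = 0.86
(~t | q) | q = max(a, b) on (0.86, 0.86) = 0.86
t | r = max(a, b) on (0.51, 0.84) = 0.84
r | q = max(a, b) on (0.84, 0.86) = 0.86
(t | r) | (r | q) = max(a, b) on (0.84, 0.86) = 0.86
((~t | q) | q) & ((t | r) | (r | q)) = min(a, b) on (0.86, 0.86) = 0.86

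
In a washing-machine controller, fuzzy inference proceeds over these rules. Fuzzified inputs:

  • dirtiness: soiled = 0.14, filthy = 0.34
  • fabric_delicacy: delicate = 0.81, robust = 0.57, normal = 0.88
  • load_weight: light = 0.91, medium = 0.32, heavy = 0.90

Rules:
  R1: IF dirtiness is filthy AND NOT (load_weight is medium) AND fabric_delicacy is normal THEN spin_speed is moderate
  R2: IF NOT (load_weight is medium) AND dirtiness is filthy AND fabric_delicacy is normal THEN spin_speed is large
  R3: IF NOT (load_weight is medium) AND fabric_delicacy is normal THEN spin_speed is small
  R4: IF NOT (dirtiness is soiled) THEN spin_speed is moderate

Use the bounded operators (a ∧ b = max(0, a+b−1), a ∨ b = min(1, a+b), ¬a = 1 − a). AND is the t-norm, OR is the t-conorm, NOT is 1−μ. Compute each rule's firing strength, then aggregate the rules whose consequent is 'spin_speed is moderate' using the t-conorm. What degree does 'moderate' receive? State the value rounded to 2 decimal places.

R1: filthy=0.34, ¬medium=1−0.32=0.68, normal=0.88; AND[max(0, a+b−1)] → w = 0.00
R2: ¬medium=1−0.32=0.68, filthy=0.34, normal=0.88; AND[max(0, a+b−1)] → w = 0.00
R3: ¬medium=1−0.32=0.68, normal=0.88; AND[max(0, a+b−1)] → w = 0.56
R4: ¬soiled=1−0.14=0.86 → w = 0.86
Rules with consequent 'moderate': {R1, R4} → strengths 0.00, 0.86
Aggregate via t-conorm [min(1, a+b)]: 0.86

0.86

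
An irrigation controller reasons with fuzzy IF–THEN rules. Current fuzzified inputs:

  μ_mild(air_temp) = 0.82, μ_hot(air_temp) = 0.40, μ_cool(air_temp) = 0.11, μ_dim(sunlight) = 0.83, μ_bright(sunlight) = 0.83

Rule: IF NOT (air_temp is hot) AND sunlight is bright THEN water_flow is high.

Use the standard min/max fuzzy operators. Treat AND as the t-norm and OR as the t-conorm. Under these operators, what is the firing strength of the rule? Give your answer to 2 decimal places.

firing strength: ¬hot=1−0.40=0.60, bright=0.83; AND[min(a, b)] → w = 0.60

0.60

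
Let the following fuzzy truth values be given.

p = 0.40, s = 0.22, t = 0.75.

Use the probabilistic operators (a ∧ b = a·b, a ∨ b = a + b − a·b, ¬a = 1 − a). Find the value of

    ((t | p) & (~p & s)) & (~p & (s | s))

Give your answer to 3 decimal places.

0.026

t | p = a + b − a·b on (0.7500, 0.4000) = 0.8500
~p = 1 − 0.4000 = 0.6000
~p & s = a·b on (0.6000, 0.2200) = 0.1320
(t | p) & (~p & s) = a·b on (0.8500, 0.1320) = 0.1122
~p = 1 − 0.4000 = 0.6000
s | s = a + b − a·b on (0.2200, 0.2200) = 0.3916
~p & (s | s) = a·b on (0.6000, 0.3916) = 0.2350
((t | p) & (~p & s)) & (~p & (s | s)) = a·b on (0.1122, 0.2350) = 0.0264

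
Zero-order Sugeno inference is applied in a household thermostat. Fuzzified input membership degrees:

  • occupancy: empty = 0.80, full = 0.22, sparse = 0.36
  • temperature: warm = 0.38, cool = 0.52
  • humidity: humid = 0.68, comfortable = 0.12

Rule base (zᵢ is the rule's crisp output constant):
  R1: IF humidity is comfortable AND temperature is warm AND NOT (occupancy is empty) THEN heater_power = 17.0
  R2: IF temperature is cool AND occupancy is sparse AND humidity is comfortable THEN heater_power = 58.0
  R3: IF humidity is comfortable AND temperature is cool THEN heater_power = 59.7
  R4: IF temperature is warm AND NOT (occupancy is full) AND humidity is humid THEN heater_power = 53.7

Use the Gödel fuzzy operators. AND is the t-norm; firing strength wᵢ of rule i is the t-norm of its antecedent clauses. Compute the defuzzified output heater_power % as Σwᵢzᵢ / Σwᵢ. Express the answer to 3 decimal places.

R1 (z=17.0): comfortable=0.12, warm=0.38, ¬empty=1−0.80=0.20; AND[min(a, b)] → w = 0.12
R2 (z=58.0): cool=0.52, sparse=0.36, comfortable=0.12; AND[min(a, b)] → w = 0.12
R3 (z=59.7): comfortable=0.12, cool=0.52; AND[min(a, b)] → w = 0.12
R4 (z=53.7): warm=0.38, ¬full=1−0.22=0.78, humid=0.68; AND[min(a, b)] → w = 0.38
Weighted average = (0.12·17.0 + 0.12·58.0 + 0.12·59.7 + 0.38·53.7) / (0.12 + 0.12 + 0.12 + 0.38)
  = 36.5700 / 0.7400 = 49.419

49.419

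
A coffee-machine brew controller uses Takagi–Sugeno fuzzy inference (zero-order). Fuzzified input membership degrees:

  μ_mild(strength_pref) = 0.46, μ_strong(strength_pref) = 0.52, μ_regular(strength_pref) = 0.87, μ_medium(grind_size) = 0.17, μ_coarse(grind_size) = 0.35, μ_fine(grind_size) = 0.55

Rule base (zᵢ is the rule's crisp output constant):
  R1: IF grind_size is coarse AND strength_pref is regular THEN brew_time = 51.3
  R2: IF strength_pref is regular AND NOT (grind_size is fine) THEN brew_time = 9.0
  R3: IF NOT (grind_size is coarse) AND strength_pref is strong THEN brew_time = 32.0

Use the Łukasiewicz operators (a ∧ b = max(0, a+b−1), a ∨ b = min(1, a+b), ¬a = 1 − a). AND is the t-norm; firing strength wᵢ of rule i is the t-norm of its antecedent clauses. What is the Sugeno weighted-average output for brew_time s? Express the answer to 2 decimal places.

R1 (z=51.3): coarse=0.35, regular=0.87; AND[max(0, a+b−1)] → w = 0.22
R2 (z=9.0): regular=0.87, ¬fine=1−0.55=0.45; AND[max(0, a+b−1)] → w = 0.32
R3 (z=32.0): ¬coarse=1−0.35=0.65, strong=0.52; AND[max(0, a+b−1)] → w = 0.17
Weighted average = (0.22·51.3 + 0.32·9.0 + 0.17·32.0) / (0.22 + 0.32 + 0.17)
  = 19.6060 / 0.7100 = 27.61

27.61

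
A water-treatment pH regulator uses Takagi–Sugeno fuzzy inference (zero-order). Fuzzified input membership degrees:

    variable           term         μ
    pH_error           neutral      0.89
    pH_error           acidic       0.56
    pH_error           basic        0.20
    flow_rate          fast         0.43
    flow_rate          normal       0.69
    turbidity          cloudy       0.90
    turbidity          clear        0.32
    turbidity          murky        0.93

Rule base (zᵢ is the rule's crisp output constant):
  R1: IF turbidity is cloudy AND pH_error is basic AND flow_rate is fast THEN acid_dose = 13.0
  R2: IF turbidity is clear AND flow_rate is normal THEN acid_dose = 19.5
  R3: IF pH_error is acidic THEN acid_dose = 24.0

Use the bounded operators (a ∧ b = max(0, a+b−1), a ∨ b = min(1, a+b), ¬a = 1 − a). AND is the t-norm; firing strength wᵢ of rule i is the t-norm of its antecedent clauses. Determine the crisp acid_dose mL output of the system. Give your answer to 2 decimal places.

R1 (z=13.0): cloudy=0.90, basic=0.20, fast=0.43; AND[max(0, a+b−1)] → w = 0.00
R2 (z=19.5): clear=0.32, normal=0.69; AND[max(0, a+b−1)] → w = 0.01
R3 (z=24.0): acidic=0.56 → w = 0.56
Weighted average = (0.00·13.0 + 0.01·19.5 + 0.56·24.0) / (0.00 + 0.01 + 0.56)
  = 13.6350 / 0.5700 = 23.92

23.92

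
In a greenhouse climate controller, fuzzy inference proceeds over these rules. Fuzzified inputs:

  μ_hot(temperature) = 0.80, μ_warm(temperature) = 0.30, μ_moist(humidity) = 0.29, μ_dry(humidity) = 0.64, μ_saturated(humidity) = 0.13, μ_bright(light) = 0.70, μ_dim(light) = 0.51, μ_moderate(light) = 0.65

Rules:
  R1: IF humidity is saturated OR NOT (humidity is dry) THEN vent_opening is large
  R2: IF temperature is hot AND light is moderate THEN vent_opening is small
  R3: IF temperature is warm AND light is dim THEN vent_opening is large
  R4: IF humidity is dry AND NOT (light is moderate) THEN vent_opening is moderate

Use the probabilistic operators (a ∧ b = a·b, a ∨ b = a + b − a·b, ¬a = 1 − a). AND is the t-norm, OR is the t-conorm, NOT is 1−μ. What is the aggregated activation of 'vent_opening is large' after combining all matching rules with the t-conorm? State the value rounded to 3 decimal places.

0.528

R1: saturated=0.13, ¬dry=1−0.64=0.36; OR[a + b − a·b] → w = 0.4432
R2: hot=0.80, moderate=0.65; AND[a·b] → w = 0.5200
R3: warm=0.30, dim=0.51; AND[a·b] → w = 0.1530
R4: dry=0.64, ¬moderate=1−0.65=0.35; AND[a·b] → w = 0.2240
Rules with consequent 'large': {R1, R3} → strengths 0.4432, 0.1530
Aggregate via t-conorm [a + b − a·b]: 0.5284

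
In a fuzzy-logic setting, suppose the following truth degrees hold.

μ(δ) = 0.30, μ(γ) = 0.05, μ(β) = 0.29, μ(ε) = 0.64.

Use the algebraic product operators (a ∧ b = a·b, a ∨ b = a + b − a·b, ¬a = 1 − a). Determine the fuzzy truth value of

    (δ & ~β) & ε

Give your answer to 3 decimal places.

0.136

~β = 1 − 0.2900 = 0.7100
δ & ~β = a·b on (0.3000, 0.7100) = 0.2130
(δ & ~β) & ε = a·b on (0.2130, 0.6400) = 0.1363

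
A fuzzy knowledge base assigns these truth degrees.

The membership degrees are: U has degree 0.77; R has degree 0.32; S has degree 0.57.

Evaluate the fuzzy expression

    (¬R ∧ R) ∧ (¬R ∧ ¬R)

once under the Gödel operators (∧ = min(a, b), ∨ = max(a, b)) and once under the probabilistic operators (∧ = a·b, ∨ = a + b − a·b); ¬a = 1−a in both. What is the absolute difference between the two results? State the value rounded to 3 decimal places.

Under Gödel:
  ¬R = 1 − 0.32 = 0.68
  ¬R ∧ R = min(a, b) on (0.68, 0.32) = 0.32
  ¬R = 1 − 0.32 = 0.68
  ¬R = 1 − 0.32 = 0.68
  ¬R ∧ ¬R = min(a, b) on (0.68, 0.68) = 0.68
  (¬R ∧ R) ∧ (¬R ∧ ¬R) = min(a, b) on (0.32, 0.68) = 0.32
  → value = 0.3200
Under probabilistic:
  ¬R = 1 − 0.3200 = 0.6800
  ¬R ∧ R = a·b on (0.6800, 0.3200) = 0.2176
  ¬R = 1 − 0.3200 = 0.6800
  ¬R = 1 − 0.3200 = 0.6800
  ¬R ∧ ¬R = a·b on (0.6800, 0.6800) = 0.4624
  (¬R ∧ R) ∧ (¬R ∧ ¬R) = a·b on (0.2176, 0.4624) = 0.1006
  → value = 0.1006
|0.3200 − 0.1006| = 0.219

0.219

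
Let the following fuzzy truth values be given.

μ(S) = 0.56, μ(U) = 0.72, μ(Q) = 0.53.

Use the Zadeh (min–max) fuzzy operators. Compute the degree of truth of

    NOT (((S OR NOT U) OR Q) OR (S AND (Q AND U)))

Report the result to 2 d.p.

0.44

NOT U = 1 − 0.72 = 0.28
S OR NOT U = max(a, b) on (0.56, 0.28) = 0.56
(S OR NOT U) OR Q = max(a, b) on (0.56, 0.53) = 0.56
Q AND U = min(a, b) on (0.53, 0.72) = 0.53
S AND (Q AND U) = min(a, b) on (0.56, 0.53) = 0.53
((S OR NOT U) OR Q) OR (S AND (Q AND U)) = max(a, b) on (0.56, 0.53) = 0.56
NOT (((S OR NOT U) OR Q) OR (S AND (Q AND U))) = 1 − 0.56 = 0.44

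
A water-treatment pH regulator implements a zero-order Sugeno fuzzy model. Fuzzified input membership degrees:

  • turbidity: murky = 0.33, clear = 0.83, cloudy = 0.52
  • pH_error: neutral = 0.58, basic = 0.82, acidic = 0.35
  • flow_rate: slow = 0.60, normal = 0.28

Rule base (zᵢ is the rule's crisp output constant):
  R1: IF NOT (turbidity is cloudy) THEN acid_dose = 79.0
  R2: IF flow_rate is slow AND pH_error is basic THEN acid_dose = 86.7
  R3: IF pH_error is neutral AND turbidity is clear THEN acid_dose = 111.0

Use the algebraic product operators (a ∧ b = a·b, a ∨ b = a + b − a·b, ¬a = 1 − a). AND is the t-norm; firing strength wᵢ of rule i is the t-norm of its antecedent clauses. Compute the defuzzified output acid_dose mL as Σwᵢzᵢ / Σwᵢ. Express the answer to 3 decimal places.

R1 (z=79.0): ¬cloudy=1−0.52=0.48 → w = 0.4800
R2 (z=86.7): slow=0.60, basic=0.82; AND[a·b] → w = 0.4920
R3 (z=111.0): neutral=0.58, clear=0.83; AND[a·b] → w = 0.4814
Weighted average = (0.4800·79.0 + 0.4920·86.7 + 0.4814·111.0) / (0.4800 + 0.4920 + 0.4814)
  = 134.0118 / 1.4534 = 92.206

92.206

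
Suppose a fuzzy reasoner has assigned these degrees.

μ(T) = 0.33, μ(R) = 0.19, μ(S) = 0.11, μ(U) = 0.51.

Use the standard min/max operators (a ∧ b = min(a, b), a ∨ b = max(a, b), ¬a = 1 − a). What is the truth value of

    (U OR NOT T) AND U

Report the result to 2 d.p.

0.51

NOT T = 1 − 0.33 = 0.67
U OR NOT T = max(a, b) on (0.51, 0.67) = 0.67
(U OR NOT T) AND U = min(a, b) on (0.67, 0.51) = 0.51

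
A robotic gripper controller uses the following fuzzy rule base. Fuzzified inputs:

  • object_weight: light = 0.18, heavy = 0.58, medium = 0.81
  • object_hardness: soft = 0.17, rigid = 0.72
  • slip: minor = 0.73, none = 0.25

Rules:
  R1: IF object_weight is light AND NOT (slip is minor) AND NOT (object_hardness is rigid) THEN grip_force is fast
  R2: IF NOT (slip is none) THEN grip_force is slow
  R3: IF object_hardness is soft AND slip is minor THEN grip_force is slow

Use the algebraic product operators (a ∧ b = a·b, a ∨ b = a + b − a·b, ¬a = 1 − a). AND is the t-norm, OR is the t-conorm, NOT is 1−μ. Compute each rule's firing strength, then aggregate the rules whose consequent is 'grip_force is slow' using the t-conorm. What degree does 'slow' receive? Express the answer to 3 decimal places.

R1: light=0.18, ¬minor=1−0.73=0.27, ¬rigid=1−0.72=0.28; AND[a·b] → w = 0.0136
R2: ¬none=1−0.25=0.75 → w = 0.7500
R3: soft=0.17, minor=0.73; AND[a·b] → w = 0.1241
Rules with consequent 'slow': {R2, R3} → strengths 0.7500, 0.1241
Aggregate via t-conorm [a + b − a·b]: 0.7810

0.781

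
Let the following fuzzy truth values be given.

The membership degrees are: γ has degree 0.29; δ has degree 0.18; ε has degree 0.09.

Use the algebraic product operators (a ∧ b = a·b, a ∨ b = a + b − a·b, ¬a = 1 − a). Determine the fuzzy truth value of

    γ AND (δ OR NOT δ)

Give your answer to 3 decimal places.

NOT δ = 1 − 0.1800 = 0.8200
δ OR NOT δ = a + b − a·b on (0.1800, 0.8200) = 0.8524
γ AND (δ OR NOT δ) = a·b on (0.2900, 0.8524) = 0.2472

0.247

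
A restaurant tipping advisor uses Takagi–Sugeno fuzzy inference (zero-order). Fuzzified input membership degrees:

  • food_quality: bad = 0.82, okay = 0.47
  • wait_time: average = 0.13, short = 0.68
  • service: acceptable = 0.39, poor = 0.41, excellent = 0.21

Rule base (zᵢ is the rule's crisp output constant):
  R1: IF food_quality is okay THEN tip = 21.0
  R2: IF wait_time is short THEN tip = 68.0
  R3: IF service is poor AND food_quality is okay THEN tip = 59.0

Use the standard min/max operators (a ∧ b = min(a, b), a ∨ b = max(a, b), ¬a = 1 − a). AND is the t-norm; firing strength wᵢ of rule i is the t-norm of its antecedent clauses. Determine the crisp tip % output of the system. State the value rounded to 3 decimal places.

R1 (z=21.0): okay=0.47 → w = 0.47
R2 (z=68.0): short=0.68 → w = 0.68
R3 (z=59.0): poor=0.41, okay=0.47; AND[min(a, b)] → w = 0.41
Weighted average = (0.47·21.0 + 0.68·68.0 + 0.41·59.0) / (0.47 + 0.68 + 0.41)
  = 80.3000 / 1.5600 = 51.474

51.474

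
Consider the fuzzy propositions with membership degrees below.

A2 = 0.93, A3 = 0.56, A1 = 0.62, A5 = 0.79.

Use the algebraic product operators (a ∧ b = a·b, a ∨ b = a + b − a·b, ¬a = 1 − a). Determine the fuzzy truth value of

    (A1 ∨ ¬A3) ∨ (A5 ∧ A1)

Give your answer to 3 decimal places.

¬A3 = 1 − 0.5600 = 0.4400
A1 ∨ ¬A3 = a + b − a·b on (0.6200, 0.4400) = 0.7872
A5 ∧ A1 = a·b on (0.7900, 0.6200) = 0.4898
(A1 ∨ ¬A3) ∨ (A5 ∧ A1) = a + b − a·b on (0.7872, 0.4898) = 0.8914

0.891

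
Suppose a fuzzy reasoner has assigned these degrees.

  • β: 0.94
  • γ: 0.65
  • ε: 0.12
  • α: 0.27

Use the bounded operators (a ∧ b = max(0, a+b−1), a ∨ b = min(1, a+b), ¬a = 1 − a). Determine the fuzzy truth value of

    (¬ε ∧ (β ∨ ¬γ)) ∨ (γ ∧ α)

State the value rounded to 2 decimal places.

0.88

¬ε = 1 − 0.12 = 0.88
¬γ = 1 − 0.65 = 0.35
β ∨ ¬γ = min(1, a+b) on (0.94, 0.35) = 1.00
¬ε ∧ (β ∨ ¬γ) = max(0, a+b−1) on (0.88, 1.00) = 0.88
γ ∧ α = max(0, a+b−1) on (0.65, 0.27) = 0.00
(¬ε ∧ (β ∨ ¬γ)) ∨ (γ ∧ α) = min(1, a+b) on (0.88, 0.00) = 0.88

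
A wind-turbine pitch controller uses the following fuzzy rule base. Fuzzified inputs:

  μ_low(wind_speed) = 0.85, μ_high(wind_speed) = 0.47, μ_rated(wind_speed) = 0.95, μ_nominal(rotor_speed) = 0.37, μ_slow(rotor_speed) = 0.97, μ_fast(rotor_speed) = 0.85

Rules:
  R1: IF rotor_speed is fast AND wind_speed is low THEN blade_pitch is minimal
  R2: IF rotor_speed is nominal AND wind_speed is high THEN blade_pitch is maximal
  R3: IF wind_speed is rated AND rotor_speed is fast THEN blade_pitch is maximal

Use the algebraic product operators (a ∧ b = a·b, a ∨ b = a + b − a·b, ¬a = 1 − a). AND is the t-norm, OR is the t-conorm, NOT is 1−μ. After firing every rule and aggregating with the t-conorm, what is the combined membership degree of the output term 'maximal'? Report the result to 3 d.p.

R1: fast=0.85, low=0.85; AND[a·b] → w = 0.7225
R2: nominal=0.37, high=0.47; AND[a·b] → w = 0.1739
R3: rated=0.95, fast=0.85; AND[a·b] → w = 0.8075
Rules with consequent 'maximal': {R2, R3} → strengths 0.1739, 0.8075
Aggregate via t-conorm [a + b − a·b]: 0.8410

0.841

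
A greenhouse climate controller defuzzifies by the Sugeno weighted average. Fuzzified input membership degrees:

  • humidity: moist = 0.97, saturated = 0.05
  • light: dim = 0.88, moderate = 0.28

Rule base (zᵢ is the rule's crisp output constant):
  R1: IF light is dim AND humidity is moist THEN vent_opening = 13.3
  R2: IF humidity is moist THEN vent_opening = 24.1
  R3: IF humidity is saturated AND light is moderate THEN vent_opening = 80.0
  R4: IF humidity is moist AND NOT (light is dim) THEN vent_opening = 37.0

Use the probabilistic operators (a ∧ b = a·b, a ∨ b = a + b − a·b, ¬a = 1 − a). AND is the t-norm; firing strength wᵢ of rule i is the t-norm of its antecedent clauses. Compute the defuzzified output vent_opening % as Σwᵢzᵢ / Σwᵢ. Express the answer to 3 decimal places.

R1 (z=13.3): dim=0.88, moist=0.97; AND[a·b] → w = 0.8536
R2 (z=24.1): moist=0.97 → w = 0.9700
R3 (z=80.0): saturated=0.05, moderate=0.28; AND[a·b] → w = 0.0140
R4 (z=37.0): moist=0.97, ¬dim=1−0.88=0.12; AND[a·b] → w = 0.1164
Weighted average = (0.8536·13.3 + 0.9700·24.1 + 0.0140·80.0 + 0.1164·37.0) / (0.8536 + 0.9700 + 0.0140 + 0.1164)
  = 40.1567 / 1.9540 = 20.551

20.551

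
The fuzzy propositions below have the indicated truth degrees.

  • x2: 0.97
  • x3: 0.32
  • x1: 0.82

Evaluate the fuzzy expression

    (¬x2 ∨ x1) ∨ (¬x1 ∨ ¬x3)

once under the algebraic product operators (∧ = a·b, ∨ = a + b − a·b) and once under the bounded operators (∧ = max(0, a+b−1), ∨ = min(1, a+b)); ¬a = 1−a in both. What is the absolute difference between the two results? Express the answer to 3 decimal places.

0.046

Under algebraic product:
  ¬x2 = 1 − 0.9700 = 0.0300
  ¬x2 ∨ x1 = a + b − a·b on (0.0300, 0.8200) = 0.8254
  ¬x1 = 1 − 0.8200 = 0.1800
  ¬x3 = 1 − 0.3200 = 0.6800
  ¬x1 ∨ ¬x3 = a + b − a·b on (0.1800, 0.6800) = 0.7376
  (¬x2 ∨ x1) ∨ (¬x1 ∨ ¬x3) = a + b − a·b on (0.8254, 0.7376) = 0.9542
  → value = 0.9542
Under bounded:
  ¬x2 = 1 − 0.97 = 0.03
  ¬x2 ∨ x1 = min(1, a+b) on (0.03, 0.82) = 0.85
  ¬x1 = 1 − 0.82 = 0.18
  ¬x3 = 1 − 0.32 = 0.68
  ¬x1 ∨ ¬x3 = min(1, a+b) on (0.18, 0.68) = 0.86
  (¬x2 ∨ x1) ∨ (¬x1 ∨ ¬x3) = min(1, a+b) on (0.85, 0.86) = 1.00
  → value = 1.0000
|0.9542 − 1.0000| = 0.046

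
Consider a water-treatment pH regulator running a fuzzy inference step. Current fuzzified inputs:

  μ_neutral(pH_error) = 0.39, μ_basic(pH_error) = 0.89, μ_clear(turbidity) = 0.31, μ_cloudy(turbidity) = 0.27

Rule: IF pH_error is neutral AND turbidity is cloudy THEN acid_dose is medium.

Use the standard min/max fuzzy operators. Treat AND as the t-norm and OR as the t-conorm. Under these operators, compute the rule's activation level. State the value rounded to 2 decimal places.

firing strength: neutral=0.39, cloudy=0.27; AND[min(a, b)] → w = 0.27

0.27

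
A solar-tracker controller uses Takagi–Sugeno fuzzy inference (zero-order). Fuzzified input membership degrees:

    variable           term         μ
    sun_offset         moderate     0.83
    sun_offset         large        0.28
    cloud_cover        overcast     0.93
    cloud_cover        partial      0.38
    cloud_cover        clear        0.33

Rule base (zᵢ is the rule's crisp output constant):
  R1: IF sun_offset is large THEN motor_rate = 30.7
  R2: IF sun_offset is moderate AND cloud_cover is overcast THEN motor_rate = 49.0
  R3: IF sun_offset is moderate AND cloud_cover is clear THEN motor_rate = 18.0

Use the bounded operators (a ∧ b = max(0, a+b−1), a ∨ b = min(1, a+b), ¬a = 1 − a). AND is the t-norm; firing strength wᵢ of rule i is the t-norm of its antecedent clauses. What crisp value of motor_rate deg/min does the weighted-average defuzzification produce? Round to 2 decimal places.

40.60

R1 (z=30.7): large=0.28 → w = 0.28
R2 (z=49.0): moderate=0.83, overcast=0.93; AND[max(0, a+b−1)] → w = 0.76
R3 (z=18.0): moderate=0.83, clear=0.33; AND[max(0, a+b−1)] → w = 0.16
Weighted average = (0.28·30.7 + 0.76·49.0 + 0.16·18.0) / (0.28 + 0.76 + 0.16)
  = 48.7160 / 1.2000 = 40.60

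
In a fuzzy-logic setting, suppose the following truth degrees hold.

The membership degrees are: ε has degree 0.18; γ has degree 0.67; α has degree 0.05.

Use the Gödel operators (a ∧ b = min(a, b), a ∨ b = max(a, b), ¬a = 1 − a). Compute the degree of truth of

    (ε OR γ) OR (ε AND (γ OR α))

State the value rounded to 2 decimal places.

0.67

ε OR γ = max(a, b) on (0.18, 0.67) = 0.67
γ OR α = max(a, b) on (0.67, 0.05) = 0.67
ε AND (γ OR α) = min(a, b) on (0.18, 0.67) = 0.18
(ε OR γ) OR (ε AND (γ OR α)) = max(a, b) on (0.67, 0.18) = 0.67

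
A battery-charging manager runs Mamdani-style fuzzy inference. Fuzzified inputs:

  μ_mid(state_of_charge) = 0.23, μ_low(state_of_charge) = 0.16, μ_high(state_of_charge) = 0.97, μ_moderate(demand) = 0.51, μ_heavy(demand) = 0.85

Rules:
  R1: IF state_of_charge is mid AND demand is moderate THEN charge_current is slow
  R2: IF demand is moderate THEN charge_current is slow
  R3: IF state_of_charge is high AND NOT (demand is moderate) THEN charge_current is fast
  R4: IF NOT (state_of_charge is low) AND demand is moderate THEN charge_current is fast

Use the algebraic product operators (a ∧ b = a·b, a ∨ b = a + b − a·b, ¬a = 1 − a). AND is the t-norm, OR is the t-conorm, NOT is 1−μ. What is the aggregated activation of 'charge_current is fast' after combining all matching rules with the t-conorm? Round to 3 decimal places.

0.700

R1: mid=0.23, moderate=0.51; AND[a·b] → w = 0.1173
R2: moderate=0.51 → w = 0.5100
R3: high=0.97, ¬moderate=1−0.51=0.49; AND[a·b] → w = 0.4753
R4: ¬low=1−0.16=0.84, moderate=0.51; AND[a·b] → w = 0.4284
Rules with consequent 'fast': {R3, R4} → strengths 0.4753, 0.4284
Aggregate via t-conorm [a + b − a·b]: 0.7001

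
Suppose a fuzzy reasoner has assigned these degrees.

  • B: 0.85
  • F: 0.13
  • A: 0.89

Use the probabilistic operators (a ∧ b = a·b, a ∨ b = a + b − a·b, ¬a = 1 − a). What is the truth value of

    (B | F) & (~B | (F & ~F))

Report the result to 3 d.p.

B | F = a + b − a·b on (0.8500, 0.1300) = 0.8695
~B = 1 − 0.8500 = 0.1500
~F = 1 − 0.1300 = 0.8700
F & ~F = a·b on (0.1300, 0.8700) = 0.1131
~B | (F & ~F) = a + b − a·b on (0.1500, 0.1131) = 0.2461
(B | F) & (~B | (F & ~F)) = a·b on (0.8695, 0.2461) = 0.2140

0.214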